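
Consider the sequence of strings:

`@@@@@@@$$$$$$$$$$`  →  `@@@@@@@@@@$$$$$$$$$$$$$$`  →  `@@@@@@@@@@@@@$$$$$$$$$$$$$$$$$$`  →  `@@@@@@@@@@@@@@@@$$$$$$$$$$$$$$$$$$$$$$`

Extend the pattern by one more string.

Reading off run lengths: @ runs 7, 10, 13, 16; $ runs 10, 14, 18, 22 — each is linear in n, where the shown terms are n = 2, 3, 4, 5.
For the next term, n = 6, so the run lengths are 19, 26.

@@@@@@@@@@@@@@@@@@@$$$$$$$$$$$$$$$$$$$$$$$$$$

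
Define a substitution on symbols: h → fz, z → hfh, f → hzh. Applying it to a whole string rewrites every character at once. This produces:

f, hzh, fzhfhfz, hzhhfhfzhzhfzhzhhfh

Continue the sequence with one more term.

Rewriting the 19 symbols of hzhhfhfzhzhfzhzhhfh one by one yields fz hfh fz fz hzh fz hzh hfh fz hfh fz hzh hfh fz hfh fz fz hzh fz; concatenated:

fzhfhfzfzhzhfzhzhhfhfzhfhfzhzhhfhfzhfhfzfzhzhfz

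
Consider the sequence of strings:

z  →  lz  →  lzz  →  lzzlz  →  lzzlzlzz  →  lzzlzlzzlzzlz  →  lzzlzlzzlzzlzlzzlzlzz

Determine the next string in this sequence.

lzzlzlzzlzzlzlzzlzlzzlzzlzlzzlzzlz

From term 3 onward, concatenate the last term with the second-to-last: lz·z = lzz, lzz·lz = lzzlz, …
So term 8 is lzzlzlzzlzzlzlzzlzlzz·lzzlzlzzlzzlz.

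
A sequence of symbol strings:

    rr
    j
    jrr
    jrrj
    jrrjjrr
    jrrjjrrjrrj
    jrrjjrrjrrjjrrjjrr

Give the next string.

This is a Fibonacci-style word recurrence s(k) = s(k−1)·s(k−2): e.g. j·rr = jrr.
The next term joins jrrjjrrjrrjjrrjjrr and jrrjjrrjrrj.

jrrjjrrjrrjjrrjjrrjrrjjrrjrrj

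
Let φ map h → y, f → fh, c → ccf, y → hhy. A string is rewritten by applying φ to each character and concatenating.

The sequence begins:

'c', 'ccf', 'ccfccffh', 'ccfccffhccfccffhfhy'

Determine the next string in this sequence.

ccfccffhccfccffhfhyccfccffhccfccffhfhyfhyhhy

φ(ccfccffhccfccffhfhy) expands symbol-by-symbol to ccf ccf fh ccf ccf fh fh y ccf ccf fh ccf ccf fh fh y fh y hhy; joining the 19 pieces gives the next term.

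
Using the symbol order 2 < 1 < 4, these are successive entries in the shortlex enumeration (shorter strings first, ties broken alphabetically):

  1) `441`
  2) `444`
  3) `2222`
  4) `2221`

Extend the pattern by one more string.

The successor of 2221 increments the rightmost position that isn't already 4 and resets every position after it to 2.

2224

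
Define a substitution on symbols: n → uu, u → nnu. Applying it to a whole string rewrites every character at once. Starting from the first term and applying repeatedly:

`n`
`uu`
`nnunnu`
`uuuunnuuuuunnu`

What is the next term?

Rewriting the 14 symbols of uuuunnuuuuunnu one by one yields nnu nnu nnu nnu uu uu nnu nnu nnu nnu nnu uu uu nnu; concatenated:

nnunnunnunnuuuuunnunnunnunnunnuuuuunnu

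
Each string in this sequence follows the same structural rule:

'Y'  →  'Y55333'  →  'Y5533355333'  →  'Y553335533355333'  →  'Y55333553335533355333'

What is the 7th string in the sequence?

Y553335533355333553335533355333

The strings grow by a fixed suffix 55333 each time.
From Y55333553335533355333, 2 further steps: Y55333553335533355333 → Y5533355333553335533355333 → (answer).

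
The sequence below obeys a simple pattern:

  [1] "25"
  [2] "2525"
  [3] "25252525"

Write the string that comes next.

s(k+1) = s(k)·s(k) — each term doubles the last.
Doubling 25252525:

2525252525252525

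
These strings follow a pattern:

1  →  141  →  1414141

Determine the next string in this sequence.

141414141414141

s(k+1) = s(k)·4·s(k) — each term doubles the last with '4' between the halves.
One more doubling of 1414141 gives the answer.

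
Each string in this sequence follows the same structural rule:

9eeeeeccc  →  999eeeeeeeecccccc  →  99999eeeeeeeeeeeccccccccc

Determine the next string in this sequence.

9999999eeeeeeeeeeeeeecccccccccccc

Term n consists of 2n-1 9's, followed by 3n+2 e's, followed by 3n c's (n = 1, 2, …).
At n = 4 the blocks have lengths 7, 14, 12.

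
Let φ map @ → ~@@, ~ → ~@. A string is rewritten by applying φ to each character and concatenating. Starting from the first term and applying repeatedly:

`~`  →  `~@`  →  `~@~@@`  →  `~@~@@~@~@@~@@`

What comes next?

φ(~@~@@~@~@@~@@) expands symbol-by-symbol to ~@ ~@@ ~@ ~@@ ~@@ ~@ ~@@ ~@ ~@@ ~@@ ~@ ~@@ ~@@; joining the 13 pieces gives the next term.

~@~@@~@~@@~@@~@~@@~@~@@~@@~@~@@~@@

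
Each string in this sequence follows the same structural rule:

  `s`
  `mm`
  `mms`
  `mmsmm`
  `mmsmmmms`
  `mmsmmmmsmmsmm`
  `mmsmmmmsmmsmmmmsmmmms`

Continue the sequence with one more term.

mmsmmmmsmmsmmmmsmmmmsmmsmmmmsmmsmm

This is a Fibonacci-style word recurrence s(k) = s(k−1)·s(k−2): e.g. mm·s = mms.
Continuing: mmsmmmmsmmsmmmmsmmmms · mmsmmmmsmmsmm gives term 8.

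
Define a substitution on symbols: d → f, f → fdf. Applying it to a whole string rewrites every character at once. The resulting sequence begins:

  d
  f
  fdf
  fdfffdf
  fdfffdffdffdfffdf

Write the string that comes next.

Rewriting the 17 symbols of fdfffdffdffdfffdf one by one yields fdf f fdf fdf fdf f fdf fdf f fdf fdf f fdf fdf fdf f fdf; concatenated:

fdfffdffdffdfffdffdfffdffdfffdffdffdfffdf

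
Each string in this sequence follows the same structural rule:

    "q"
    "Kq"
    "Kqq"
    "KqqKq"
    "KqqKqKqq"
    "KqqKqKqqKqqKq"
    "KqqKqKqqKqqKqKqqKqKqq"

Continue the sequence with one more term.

KqqKqKqqKqqKqKqqKqKqqKqqKqKqqKqqKq

Each term (from the third on) is the previous term followed by the one before it: term 3 = Kq·q = Kqq.
So term 8 is KqqKqKqqKqqKqKqqKqKqq·KqqKqKqqKqqKq.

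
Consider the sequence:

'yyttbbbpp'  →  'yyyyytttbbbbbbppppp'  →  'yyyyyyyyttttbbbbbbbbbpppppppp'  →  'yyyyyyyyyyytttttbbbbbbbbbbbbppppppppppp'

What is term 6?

yyyyyyyyyyyyyyyyytttttttbbbbbbbbbbbbbbbbbbppppppppppppppppp

Reading off run lengths: y runs 2, 5, 8, 11; t runs 2, 3, 4, 5; b runs 3, 6, 9, 12; p runs 2, 5, 8, 11 — each is linear in n (n = 1, 2, …).
Setting n = 6 gives 17, 7, 18, 17 characters in each block.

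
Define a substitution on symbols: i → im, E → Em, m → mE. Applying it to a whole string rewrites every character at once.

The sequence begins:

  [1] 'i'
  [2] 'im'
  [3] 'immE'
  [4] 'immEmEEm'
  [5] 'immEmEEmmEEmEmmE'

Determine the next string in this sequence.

Applying the rule to each of the 16 symbols of immEmEEmmEEmEmmE gives the pieces im mE mE Em mE Em Em mE mE Em Em mE Em mE mE Em, which concatenate to the answer.

immEmEEmmEEmEmmEmEEmEmmEEmmEmEEm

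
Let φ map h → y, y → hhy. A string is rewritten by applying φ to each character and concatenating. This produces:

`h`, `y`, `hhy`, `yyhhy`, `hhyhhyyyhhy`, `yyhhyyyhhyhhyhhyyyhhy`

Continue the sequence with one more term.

Rewriting the 21 symbols of yyhhyyyhhyhhyhhyyyhhy one by one yields hhy hhy y y hhy hhy hhy y y hhy y y hhy y y hhy hhy hhy y y hhy; concatenated:

hhyhhyyyhhyhhyhhyyyhhyyyhhyyyhhyhhyhhyyyhhy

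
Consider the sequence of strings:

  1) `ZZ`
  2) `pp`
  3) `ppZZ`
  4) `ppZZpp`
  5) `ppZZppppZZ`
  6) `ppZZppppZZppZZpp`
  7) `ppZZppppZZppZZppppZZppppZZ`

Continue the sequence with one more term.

From term 3 onward, concatenate the last term with the second-to-last: pp·ZZ = ppZZ, ppZZ·pp = ppZZpp, …
The next term joins ppZZppppZZppZZppppZZppppZZ and ppZZppppZZppZZpp.

ppZZppppZZppZZppppZZppppZZppZZppppZZppZZpp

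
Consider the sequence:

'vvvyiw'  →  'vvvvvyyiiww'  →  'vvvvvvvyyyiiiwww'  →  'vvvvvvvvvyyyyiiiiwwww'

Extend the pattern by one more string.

The n-th term is 2n+1 v's then n y's then n i's then n w's (n = 1, 2, …).
At n = 5 the blocks have lengths 11, 5, 5, 5.

vvvvvvvvvvvyyyyyiiiiiwwwww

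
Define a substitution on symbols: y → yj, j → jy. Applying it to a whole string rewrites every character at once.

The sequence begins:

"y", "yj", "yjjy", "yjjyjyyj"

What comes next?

Rewriting each symbol of yjjyjyyj: y→yj, j→jy, j→jy, y→yj, j→jy, y→yj, y→yj, j→jy, which concatenates to yj jy jy yj jy yj yj jy.

yjjyjyyjjyyjyjjy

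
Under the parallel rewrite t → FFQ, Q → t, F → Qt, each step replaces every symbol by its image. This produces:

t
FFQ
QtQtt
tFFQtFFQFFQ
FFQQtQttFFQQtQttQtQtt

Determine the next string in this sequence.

QtQtttFFQtFFQFFQQtQtttFFQtFFQFFQtFFQtFFQFFQ

Applying the rule to each of the 21 symbols of FFQQtQttFFQQtQttQtQtt gives the pieces Qt Qt t t FFQ t FFQ FFQ Qt Qt t t FFQ t FFQ FFQ t FFQ t FFQ FFQ, which concatenate to the answer.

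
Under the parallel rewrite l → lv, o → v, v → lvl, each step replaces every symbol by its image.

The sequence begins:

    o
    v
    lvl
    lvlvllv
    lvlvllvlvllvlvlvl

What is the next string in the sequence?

Rewriting the 17 symbols of lvlvllvlvllvlvlvl one by one yields lv lvl lv lvl lv lv lvl lv lvl lv lv lvl lv lvl lv lvl lv; concatenated:

lvlvllvlvllvlvlvllvlvllvlvlvllvlvllvlvllv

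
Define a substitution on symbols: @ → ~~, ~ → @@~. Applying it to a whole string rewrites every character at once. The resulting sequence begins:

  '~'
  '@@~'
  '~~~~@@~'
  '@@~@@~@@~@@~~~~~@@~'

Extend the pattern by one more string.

~~~~@@~~~~~@@~~~~~@@~~~~~@@~@@~@@~@@~@@~~~~~@@~

Applying the rule to each of the 19 symbols of @@~@@~@@~@@~~~~~@@~ gives the pieces ~~ ~~ @@~ ~~ ~~ @@~ ~~ ~~ @@~ ~~ ~~ @@~ @@~ @@~ @@~ @@~ ~~ ~~ @@~, which concatenate to the answer.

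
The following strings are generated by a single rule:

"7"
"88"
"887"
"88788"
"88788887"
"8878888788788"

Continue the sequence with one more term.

From term 3 onward, concatenate the last term with the second-to-last: 88·7 = 887, 887·88 = 88788, …
Continuing: 8878888788788 · 88788887 gives term 7.

887888878878888788887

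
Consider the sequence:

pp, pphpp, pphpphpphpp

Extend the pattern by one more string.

Each string is two copies of the previous one joined by 'h'.
Doubling pphpphpphpp with 'h' between the halves:

pphpphpphpphpphpphpphpp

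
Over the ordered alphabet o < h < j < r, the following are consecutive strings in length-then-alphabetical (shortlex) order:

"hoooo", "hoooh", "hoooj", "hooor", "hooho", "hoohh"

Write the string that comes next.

Treat hoohh as a base-4 numeral over the given alphabet and add one, carrying through any trailing r's.

hoohj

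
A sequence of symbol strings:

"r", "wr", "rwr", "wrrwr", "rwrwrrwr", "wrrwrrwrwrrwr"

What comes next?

From term 3 onward, concatenate the second-to-last term with the last: r·wr = rwr, wr·rwr = wrrwr, …
The next term joins rwrwrrwr and wrrwrrwrwrrwr.

rwrwrrwrwrrwrrwrwrrwr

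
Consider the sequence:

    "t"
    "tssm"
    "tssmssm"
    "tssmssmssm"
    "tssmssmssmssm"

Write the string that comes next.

Each term is the previous one with ssm appended.
Applying this once more to tssmssmssmssm:

tssmssmssmssmssm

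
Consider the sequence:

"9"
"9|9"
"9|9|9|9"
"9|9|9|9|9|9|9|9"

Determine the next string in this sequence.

9|9|9|9|9|9|9|9|9|9|9|9|9|9|9|9

Each string is two copies of the previous one joined by '|'.
One more doubling of 9|9|9|9|9|9|9|9 gives the answer.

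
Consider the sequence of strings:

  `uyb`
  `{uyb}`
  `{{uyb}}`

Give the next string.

{{{uyb}}}

s(k+1) = {·s(k)·}, so each term gains { as a prefix and } as a suffix.
One more step from {{uyb}} gives the answer.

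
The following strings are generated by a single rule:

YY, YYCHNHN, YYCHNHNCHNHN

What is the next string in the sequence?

The strings grow by a fixed suffix CHNHN each time.
So the next term is YYCHNHNCHNHN·CHNHN.

YYCHNHNCHNHNCHNHN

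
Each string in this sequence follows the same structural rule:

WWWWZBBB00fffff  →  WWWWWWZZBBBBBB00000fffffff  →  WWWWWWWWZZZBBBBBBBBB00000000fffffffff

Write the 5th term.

WWWWWWWWWWWWZZZZZBBBBBBBBBBBBBBB00000000000000fffffffffffff

Reading off run lengths: W runs 4, 6, 8; Z runs 1, 2, 3; B runs 3, 6, 9; 0 runs 2, 5, 8; f runs 5, 7, 9 — each is linear in n (n = 1, 2, …).
Setting n = 5 gives 12, 5, 15, 14, 13 characters in each block.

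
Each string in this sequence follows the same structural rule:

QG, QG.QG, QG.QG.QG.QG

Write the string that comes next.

s(k+1) = s(k)·.·s(k) — each term doubles the last with '.' between the halves.
Doubling QG.QG.QG.QG with '.' between the halves:

QG.QG.QG.QG.QG.QG.QG.QG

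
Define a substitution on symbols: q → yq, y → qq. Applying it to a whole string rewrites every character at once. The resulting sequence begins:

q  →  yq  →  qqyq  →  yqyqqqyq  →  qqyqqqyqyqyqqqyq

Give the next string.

Rewriting the 16 symbols of qqyqqqyqyqyqqqyq one by one yields yq yq qq yq yq yq qq yq qq yq qq yq yq yq qq yq; concatenated:

yqyqqqyqyqyqqqyqqqyqqqyqyqyqqqyq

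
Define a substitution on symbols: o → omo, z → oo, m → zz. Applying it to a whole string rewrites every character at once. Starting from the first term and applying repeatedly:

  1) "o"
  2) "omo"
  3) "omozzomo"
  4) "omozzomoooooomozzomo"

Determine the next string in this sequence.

Rewriting the 20 symbols of omozzomoooooomozzomo one by one yields omo zz omo oo oo omo zz omo omo omo omo omo omo zz omo oo oo omo zz omo; concatenated:

omozzomoooooomozzomoomoomoomoomoomozzomoooooomozzomo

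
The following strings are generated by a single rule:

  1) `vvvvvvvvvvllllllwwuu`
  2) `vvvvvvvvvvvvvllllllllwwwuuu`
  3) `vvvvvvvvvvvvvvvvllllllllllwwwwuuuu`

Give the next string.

Each string has the form v^{3n+1} l^{2n} w^{n-1} u^{n-1}, where the shown terms are n = 3, 4, 5.
At n = 6 the blocks have lengths 19, 12, 5, 5.

vvvvvvvvvvvvvvvvvvvllllllllllllwwwwwuuuuu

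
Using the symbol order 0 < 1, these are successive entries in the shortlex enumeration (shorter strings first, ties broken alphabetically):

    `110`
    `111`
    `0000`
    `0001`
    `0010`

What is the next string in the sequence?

Find the rightmost character of 0010 below 1, bump it to the next letter, and reset everything to its right to 0.

0011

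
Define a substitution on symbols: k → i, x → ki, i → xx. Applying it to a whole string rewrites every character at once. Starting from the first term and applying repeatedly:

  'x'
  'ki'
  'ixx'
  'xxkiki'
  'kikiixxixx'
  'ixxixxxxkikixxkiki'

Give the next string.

Replace each of the 18 characters of ixxixxxxkikixxkiki in place — xx ki ki xx ki ki ki ki i xx i xx ki ki i xx i xx — and concatenate.

xxkikixxkikikikiixxixxkikiixxixx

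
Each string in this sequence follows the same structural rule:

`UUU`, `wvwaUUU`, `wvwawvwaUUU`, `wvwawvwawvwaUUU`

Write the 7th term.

wvwawvwawvwawvwawvwawvwaUUU

Every step adds wvwa at the front: s(k+1) = wvwa·s(k).
From wvwawvwawvwaUUU, 3 further steps: wvwawvwawvwaUUU → wvwawvwawvwawvwaUUU → wvwawvwawvwawvwawvwaUUU → (answer).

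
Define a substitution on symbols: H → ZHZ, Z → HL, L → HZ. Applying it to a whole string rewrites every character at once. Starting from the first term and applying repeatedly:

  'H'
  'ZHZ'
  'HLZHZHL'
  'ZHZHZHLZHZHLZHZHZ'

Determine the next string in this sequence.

HLZHZHLZHZHLZHZHZHLZHZHLZHZHZHLZHZHLZHZHL

φ(ZHZHZHLZHZHLZHZHZ) expands symbol-by-symbol to HL ZHZ HL ZHZ HL ZHZ HZ HL ZHZ HL ZHZ HZ HL ZHZ HL ZHZ HL; joining the 17 pieces gives the next term.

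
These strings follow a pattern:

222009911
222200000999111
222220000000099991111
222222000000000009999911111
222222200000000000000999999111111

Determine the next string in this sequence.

The n-th term is n+2 2's then 3n-1 0's then n+1 9's then n+1 1's (n = 1, 2, …).
Setting n = 6 gives 8, 17, 7, 7 characters in each block.

222222220000000000000000099999991111111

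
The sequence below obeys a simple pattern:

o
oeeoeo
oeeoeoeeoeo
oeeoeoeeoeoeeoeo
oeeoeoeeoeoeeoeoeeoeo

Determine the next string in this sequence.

The strings grow by a fixed prefix oeeoe each time.
One more step from oeeoeoeeoeoeeoeoeeoeo gives the answer.

oeeoeoeeoeoeeoeoeeoeoeeoeo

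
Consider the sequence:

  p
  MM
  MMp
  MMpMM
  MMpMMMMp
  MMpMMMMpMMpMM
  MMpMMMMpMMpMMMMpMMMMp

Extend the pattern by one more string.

Each term (from the third on) is the previous term followed by the one before it: term 3 = MM·p = MMp.
So term 8 is MMpMMMMpMMpMMMMpMMMMp·MMpMMMMpMMpMM.

MMpMMMMpMMpMMMMpMMMMpMMpMMMMpMMpMM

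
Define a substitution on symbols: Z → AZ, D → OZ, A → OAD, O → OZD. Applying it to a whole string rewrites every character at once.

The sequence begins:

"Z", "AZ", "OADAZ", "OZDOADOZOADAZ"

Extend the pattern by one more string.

φ(OZDOADOZOADAZ) expands symbol-by-symbol to OZD AZ OZ OZD OAD OZ OZD AZ OZD OAD OZ OAD AZ; joining the 13 pieces gives the next term.

OZDAZOZOZDOADOZOZDAZOZDOADOZOADAZ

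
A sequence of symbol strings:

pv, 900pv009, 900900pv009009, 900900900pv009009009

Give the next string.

s(k+1) = 900·s(k)·009, so each term gains 900 as a prefix and 009 as a suffix.
So the next term is 900·900900900pv009009009·009.

900900900900pv009009009009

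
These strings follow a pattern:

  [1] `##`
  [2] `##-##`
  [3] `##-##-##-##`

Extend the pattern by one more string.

Every step duplicates the string with '-' between the halves.
One more doubling of ##-##-##-## gives the answer.

##-##-##-##-##-##-##-##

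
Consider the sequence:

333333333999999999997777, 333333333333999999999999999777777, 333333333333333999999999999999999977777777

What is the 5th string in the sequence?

333333333333333333333999999999999999999999999999777777777777

Reading off run lengths: 3 runs 9, 12, 15; 9 runs 11, 15, 19; 7 runs 4, 6, 8 — each is linear in n, where the shown terms are n = 2, 3, 4.
Setting n = 6 gives 21, 27, 12 characters in each block.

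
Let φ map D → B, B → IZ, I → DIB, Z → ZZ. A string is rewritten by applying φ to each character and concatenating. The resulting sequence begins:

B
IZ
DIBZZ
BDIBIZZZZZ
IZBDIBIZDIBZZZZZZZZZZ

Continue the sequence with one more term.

DIBZZIZBDIBIZDIBZZBDIBIZZZZZZZZZZZZZZZZZZZZZ

φ(IZBDIBIZDIBZZZZZZZZZZ) expands symbol-by-symbol to DIB ZZ IZ B DIB IZ DIB ZZ B DIB IZ ZZ ZZ ZZ ZZ ZZ ZZ ZZ ZZ ZZ ZZ; joining the 21 pieces gives the next term.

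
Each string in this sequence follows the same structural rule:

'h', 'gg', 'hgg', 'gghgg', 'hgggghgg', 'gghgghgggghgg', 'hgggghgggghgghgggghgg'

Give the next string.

gghgghgggghgghgggghgggghgghgggghgg

This is a Fibonacci-style word recurrence s(k) = s(k−2)·s(k−1): e.g. h·gg = hgg.
Continuing: gghgghgggghgg · hgggghgggghgghgggghgg gives term 8.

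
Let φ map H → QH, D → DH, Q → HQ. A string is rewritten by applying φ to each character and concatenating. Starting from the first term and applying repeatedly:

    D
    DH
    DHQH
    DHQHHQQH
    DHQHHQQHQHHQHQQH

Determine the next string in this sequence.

DHQHHQQHQHHQHQQHHQQHQHHQQHHQHQQH

φ(DHQHHQQHQHHQHQQH) expands symbol-by-symbol to DH QH HQ QH QH HQ HQ QH HQ QH QH HQ QH HQ HQ QH; joining the 16 pieces gives the next term.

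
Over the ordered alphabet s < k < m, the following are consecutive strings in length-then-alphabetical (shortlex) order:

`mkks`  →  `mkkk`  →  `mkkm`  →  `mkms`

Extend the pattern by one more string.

mkmk

Find the rightmost character of mkms below m, bump it to the next letter, and reset everything to its right to s.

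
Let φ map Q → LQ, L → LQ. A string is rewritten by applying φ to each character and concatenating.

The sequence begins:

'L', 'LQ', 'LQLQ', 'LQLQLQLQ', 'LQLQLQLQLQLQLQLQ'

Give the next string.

φ(LQLQLQLQLQLQLQLQ) expands symbol-by-symbol to LQ LQ LQ LQ LQ LQ LQ LQ LQ LQ LQ LQ LQ LQ LQ LQ; joining the 16 pieces gives the next term.

LQLQLQLQLQLQLQLQLQLQLQLQLQLQLQLQ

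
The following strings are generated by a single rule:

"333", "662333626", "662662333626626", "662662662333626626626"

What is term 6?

s(k+1) = 662·s(k)·626, so each term gains 662 as a prefix and 626 as a suffix.
From 662662662333626626626, 2 further steps: 662662662333626626626 → 662662662662333626626626626 → (answer).

662662662662662333626626626626626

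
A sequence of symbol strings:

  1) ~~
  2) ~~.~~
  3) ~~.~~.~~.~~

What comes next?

Every step duplicates the string with '.' between the halves.
One more doubling of ~~.~~.~~.~~ gives the answer.

~~.~~.~~.~~.~~.~~.~~.~~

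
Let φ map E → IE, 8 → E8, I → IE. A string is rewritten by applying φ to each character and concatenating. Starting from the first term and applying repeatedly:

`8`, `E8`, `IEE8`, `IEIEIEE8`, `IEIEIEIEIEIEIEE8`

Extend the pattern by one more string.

Replace each of the 16 characters of IEIEIEIEIEIEIEE8 in place — IE IE IE IE IE IE IE IE IE IE IE IE IE IE IE E8 — and concatenate.

IEIEIEIEIEIEIEIEIEIEIEIEIEIEIEE8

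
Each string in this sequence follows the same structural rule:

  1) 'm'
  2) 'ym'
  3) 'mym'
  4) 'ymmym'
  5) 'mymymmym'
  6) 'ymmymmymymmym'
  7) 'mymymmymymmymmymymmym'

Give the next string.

ymmymmymymmymmymymmymymmymmymymmym

From term 3 onward, concatenate the second-to-last term with the last: m·ym = mym, ym·mym = ymmym, …
Continuing: ymmymmymymmym · mymymmymymmymmymymmym gives term 8.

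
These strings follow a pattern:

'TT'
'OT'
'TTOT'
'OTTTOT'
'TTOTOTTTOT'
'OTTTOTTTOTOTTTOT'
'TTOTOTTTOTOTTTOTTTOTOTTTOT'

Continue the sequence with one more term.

OTTTOTTTOTOTTTOTTTOTOTTTOTOTTTOTTTOTOTTTOT

Each term (from the third on) is the two preceding terms concatenated in order: term 3 = TT·OT = TTOT.
So term 8 is OTTTOTTTOTOTTTOT·TTOTOTTTOTOTTTOTTTOTOTTTOT.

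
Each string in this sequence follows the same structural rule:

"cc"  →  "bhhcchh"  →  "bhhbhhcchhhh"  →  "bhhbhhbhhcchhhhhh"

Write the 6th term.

Every step adds bhh to the front and hh to the end of the previous string.
From bhhbhhbhhcchhhhhh, 2 further steps: bhhbhhbhhcchhhhhh → bhhbhhbhhbhhcchhhhhhhh → (answer).

bhhbhhbhhbhhbhhcchhhhhhhhhh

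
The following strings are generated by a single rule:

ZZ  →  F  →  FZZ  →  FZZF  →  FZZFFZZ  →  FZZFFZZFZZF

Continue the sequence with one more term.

From term 3 onward, concatenate the last term with the second-to-last: F·ZZ = FZZ, FZZ·F = FZZF, …
Continuing: FZZFFZZFZZF · FZZFFZZ gives term 7.

FZZFFZZFZZFFZZFFZZ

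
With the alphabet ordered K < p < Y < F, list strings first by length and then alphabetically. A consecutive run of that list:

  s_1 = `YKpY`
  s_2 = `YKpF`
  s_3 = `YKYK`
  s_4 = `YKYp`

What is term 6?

Continuing the enumeration 2 steps past YKYp: YKYp → YKYY → (answer).

YKYF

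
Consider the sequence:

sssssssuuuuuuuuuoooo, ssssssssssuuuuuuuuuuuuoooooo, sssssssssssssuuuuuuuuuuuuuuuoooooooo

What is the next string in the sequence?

ssssssssssssssssuuuuuuuuuuuuuuuuuuoooooooooo

Reading off run lengths: s runs 7, 10, 13; u runs 9, 12, 15; o runs 4, 6, 8 — each is linear in n, where the shown terms are n = 2, 3, 4.
At n = 5 the blocks have lengths 16, 18, 10.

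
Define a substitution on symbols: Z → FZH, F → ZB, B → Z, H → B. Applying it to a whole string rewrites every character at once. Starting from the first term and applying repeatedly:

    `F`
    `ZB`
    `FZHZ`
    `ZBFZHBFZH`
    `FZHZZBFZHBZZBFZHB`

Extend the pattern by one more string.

Replace each of the 17 characters of FZHZZBFZHBZZBFZHB in place — ZB FZH B FZH FZH Z ZB FZH B Z FZH FZH Z ZB FZH B Z — and concatenate.

ZBFZHBFZHFZHZZBFZHBZFZHFZHZZBFZHBZ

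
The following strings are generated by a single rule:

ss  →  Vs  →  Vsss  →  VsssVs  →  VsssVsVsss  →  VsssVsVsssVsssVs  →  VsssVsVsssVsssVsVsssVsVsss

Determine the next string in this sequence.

VsssVsVsssVsssVsVsssVsVsssVsssVsVsssVsssVs

Each term (from the third on) is the previous term followed by the one before it: term 3 = Vs·ss = Vsss.
Continuing: VsssVsVsssVsssVsVsssVsVsss · VsssVsVsssVsssVs gives term 8.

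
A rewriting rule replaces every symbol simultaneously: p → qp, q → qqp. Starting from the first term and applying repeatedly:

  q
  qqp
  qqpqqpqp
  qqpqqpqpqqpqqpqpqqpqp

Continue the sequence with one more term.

qqpqqpqpqqpqqpqpqqpqpqqpqqpqpqqpqqpqpqqpqpqqpqqpqpqqpqp

φ(qqpqqpqpqqpqqpqpqqpqp) expands symbol-by-symbol to qqp qqp qp qqp qqp qp qqp qp qqp qqp qp qqp qqp qp qqp qp qqp qqp qp qqp qp; joining the 21 pieces gives the next term.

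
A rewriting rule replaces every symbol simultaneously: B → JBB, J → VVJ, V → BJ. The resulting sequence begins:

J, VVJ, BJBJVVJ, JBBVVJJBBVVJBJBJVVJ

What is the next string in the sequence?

φ(JBBVVJJBBVVJBJBJVVJ) expands symbol-by-symbol to VVJ JBB JBB BJ BJ VVJ VVJ JBB JBB BJ BJ VVJ JBB VVJ JBB VVJ BJ BJ VVJ; joining the 19 pieces gives the next term.

VVJJBBJBBBJBJVVJVVJJBBJBBBJBJVVJJBBVVJJBBVVJBJBJVVJ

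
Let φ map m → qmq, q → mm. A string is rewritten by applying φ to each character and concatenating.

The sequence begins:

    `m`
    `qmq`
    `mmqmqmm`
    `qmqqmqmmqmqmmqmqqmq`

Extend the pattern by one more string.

Replace each of the 19 characters of qmqqmqmmqmqmmqmqqmq in place — mm qmq mm mm qmq mm qmq qmq mm qmq mm qmq qmq mm qmq mm mm qmq mm — and concatenate.

mmqmqmmmmqmqmmqmqqmqmmqmqmmqmqqmqmmqmqmmmmqmqmm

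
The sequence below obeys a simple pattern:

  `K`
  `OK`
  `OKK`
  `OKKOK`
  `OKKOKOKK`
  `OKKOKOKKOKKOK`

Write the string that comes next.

OKKOKOKKOKKOKOKKOKOKK

From term 3 onward, concatenate the last term with the second-to-last: OK·K = OKK, OKK·OK = OKKOK, …
Continuing: OKKOKOKKOKKOK · OKKOKOKK gives term 7.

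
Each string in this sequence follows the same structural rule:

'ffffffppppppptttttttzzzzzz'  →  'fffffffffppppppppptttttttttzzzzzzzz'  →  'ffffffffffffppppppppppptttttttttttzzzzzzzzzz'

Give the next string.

fffffffffffffffppppppppppppptttttttttttttzzzzzzzzzzzz

The n-th term is 3n f's then 2n+3 p's then 2n+3 t's then 2n+2 z's, where the shown terms are n = 2, 3, 4.
At n = 5 the blocks have lengths 15, 13, 13, 12.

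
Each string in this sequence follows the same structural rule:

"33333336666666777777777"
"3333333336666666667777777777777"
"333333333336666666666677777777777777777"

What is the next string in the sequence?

33333333333336666666666666777777777777777777777

Reading off run lengths: 3 runs 7, 9, 11; 6 runs 7, 9, 11; 7 runs 9, 13, 17 — each is linear in n, where the shown terms are n = 2, 3, 4.
Setting n = 5 gives 13, 13, 21 characters in each block.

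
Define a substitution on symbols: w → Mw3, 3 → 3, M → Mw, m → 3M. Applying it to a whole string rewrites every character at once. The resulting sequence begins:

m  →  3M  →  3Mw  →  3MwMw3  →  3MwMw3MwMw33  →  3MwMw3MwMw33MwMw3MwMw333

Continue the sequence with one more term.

3MwMw3MwMw33MwMw3MwMw333MwMw3MwMw33MwMw3MwMw3333

φ(3MwMw3MwMw33MwMw3MwMw333) expands symbol-by-symbol to 3 Mw Mw3 Mw Mw3 3 Mw Mw3 Mw Mw3 3 3 Mw Mw3 Mw Mw3 3 Mw Mw3 Mw Mw3 3 3 3; joining the 24 pieces gives the next term.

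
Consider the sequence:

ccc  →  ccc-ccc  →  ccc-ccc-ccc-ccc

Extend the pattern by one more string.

ccc-ccc-ccc-ccc-ccc-ccc-ccc-ccc

Every step duplicates the string with '-' between the halves.
So the next term is two copies of ccc-ccc-ccc-ccc with '-' between the halves.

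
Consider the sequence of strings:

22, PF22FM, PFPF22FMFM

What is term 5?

s(k+1) = PF·s(k)·FM, so each term gains PF as a prefix and FM as a suffix.
From PFPF22FMFM, 2 further steps: PFPF22FMFM → PFPFPF22FMFMFM → (answer).

PFPFPFPF22FMFMFMFM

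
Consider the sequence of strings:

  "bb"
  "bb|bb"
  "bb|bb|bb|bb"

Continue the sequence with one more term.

Each string is two copies of the previous one joined by '|'.
So the next term is two copies of bb|bb|bb|bb with '|' between the halves.

bb|bb|bb|bb|bb|bb|bb|bb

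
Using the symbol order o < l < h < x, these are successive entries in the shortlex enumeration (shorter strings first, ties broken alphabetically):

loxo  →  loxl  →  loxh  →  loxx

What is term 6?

llol

Stepping forward 2 times from loxx: loxx → lloo, then the target.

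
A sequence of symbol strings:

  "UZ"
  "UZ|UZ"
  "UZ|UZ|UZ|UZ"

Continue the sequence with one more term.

Every step duplicates the string with '|' between the halves.
Doubling UZ|UZ|UZ|UZ with '|' between the halves:

UZ|UZ|UZ|UZ|UZ|UZ|UZ|UZ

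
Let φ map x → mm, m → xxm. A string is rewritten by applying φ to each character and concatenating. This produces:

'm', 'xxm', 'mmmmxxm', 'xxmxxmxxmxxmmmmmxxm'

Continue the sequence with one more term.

φ(xxmxxmxxmxxmmmmmxxm) expands symbol-by-symbol to mm mm xxm mm mm xxm mm mm xxm mm mm xxm xxm xxm xxm xxm mm mm xxm; joining the 19 pieces gives the next term.

mmmmxxmmmmmxxmmmmmxxmmmmmxxmxxmxxmxxmxxmmmmmxxm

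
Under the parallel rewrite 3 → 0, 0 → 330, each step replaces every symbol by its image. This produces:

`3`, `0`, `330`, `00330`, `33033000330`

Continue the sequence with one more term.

Rewriting each symbol of 33033000330: 3→0, 3→0, 0→330, 3→0, 3→0, 0→330, 0→330, 0→330, 3→0, 3→0, 0→330, which concatenates to 0 0 330 0 0 330 330 330 0 0 330.

003300033033033000330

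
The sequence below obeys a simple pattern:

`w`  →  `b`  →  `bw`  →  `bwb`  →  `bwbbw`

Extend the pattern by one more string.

This is a Fibonacci-style word recurrence s(k) = s(k−1)·s(k−2): e.g. b·w = bw.
The next term joins bwbbw and bwb.

bwbbwbwb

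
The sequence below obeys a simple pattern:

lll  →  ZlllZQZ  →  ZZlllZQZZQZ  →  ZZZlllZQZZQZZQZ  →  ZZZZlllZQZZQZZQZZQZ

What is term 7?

ZZZZZZlllZQZZQZZQZZQZZQZZQZ

s(k+1) = Z·s(k)·ZQZ, so each term gains Z as a prefix and ZQZ as a suffix.
From ZZZZlllZQZZQZZQZZQZ, 2 further steps: ZZZZlllZQZZQZZQZZQZ → ZZZZZlllZQZZQZZQZZQZZQZ → (answer).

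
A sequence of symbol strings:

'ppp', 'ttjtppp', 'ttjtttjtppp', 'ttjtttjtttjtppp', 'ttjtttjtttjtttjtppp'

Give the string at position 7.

The strings grow by a fixed prefix ttjt each time.
From ttjtttjtttjtttjtppp, 2 further steps: ttjtttjtttjtttjtppp → ttjtttjtttjtttjtttjtppp → (answer).

ttjtttjtttjtttjtttjtttjtppp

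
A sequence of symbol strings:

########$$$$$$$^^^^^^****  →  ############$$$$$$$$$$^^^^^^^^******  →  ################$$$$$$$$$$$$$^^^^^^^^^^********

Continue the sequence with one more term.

Each string has the form #^{4n} $^{3n+1} ^^{2n+2} *^{2n}, where the shown terms are n = 2, 3, 4.
Setting n = 5 gives 20, 16, 12, 10 characters in each block.

####################$$$$$$$$$$$$$$$$^^^^^^^^^^^^**********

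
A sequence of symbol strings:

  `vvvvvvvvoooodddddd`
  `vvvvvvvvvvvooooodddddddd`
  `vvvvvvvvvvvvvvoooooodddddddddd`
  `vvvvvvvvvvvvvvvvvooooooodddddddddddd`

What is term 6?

Reading off run lengths: v runs 8, 11, 14, 17; o runs 4, 5, 6, 7; d runs 6, 8, 10, 12 — each is linear in n, where the shown terms are n = 3, 4, 5, 6.
For term 6, n = 8, so the run lengths are 23, 9, 16.

vvvvvvvvvvvvvvvvvvvvvvvooooooooodddddddddddddddd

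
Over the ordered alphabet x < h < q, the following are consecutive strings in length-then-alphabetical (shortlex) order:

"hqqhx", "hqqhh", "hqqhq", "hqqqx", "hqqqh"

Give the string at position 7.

Advancing 2 positions from hqqqh through hqqqh → hqqqq reaches term 7.

qxxxx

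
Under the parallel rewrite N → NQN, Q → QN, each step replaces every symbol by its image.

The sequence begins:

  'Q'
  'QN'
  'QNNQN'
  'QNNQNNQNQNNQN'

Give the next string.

QNNQNNQNQNNQNNQNQNNQNQNNQNNQNQNNQN

Applying the rule to each of the 13 symbols of QNNQNNQNQNNQN gives the pieces QN NQN NQN QN NQN NQN QN NQN QN NQN NQN QN NQN, which concatenate to the answer.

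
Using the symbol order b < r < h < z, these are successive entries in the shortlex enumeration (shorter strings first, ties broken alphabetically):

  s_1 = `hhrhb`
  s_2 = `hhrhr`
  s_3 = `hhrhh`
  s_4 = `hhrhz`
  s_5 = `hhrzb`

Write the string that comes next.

Find the rightmost character of hhrzb below z, bump it to the next letter, and reset everything to its right to b.

hhrzr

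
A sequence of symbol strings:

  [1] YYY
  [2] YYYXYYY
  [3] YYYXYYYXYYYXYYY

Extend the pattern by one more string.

YYYXYYYXYYYXYYYXYYYXYYYXYYYXYYY

s(k+1) = s(k)·X·s(k) — each term doubles the last with 'X' between the halves.
One more doubling of YYYXYYYXYYYXYYY gives the answer.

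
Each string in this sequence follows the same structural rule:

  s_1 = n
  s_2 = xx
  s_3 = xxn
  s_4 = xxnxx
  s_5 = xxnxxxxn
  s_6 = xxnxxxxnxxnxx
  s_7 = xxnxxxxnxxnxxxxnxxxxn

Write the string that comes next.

Each term (from the third on) is the previous term followed by the one before it: term 3 = xx·n = xxn.
Continuing: xxnxxxxnxxnxxxxnxxxxn · xxnxxxxnxxnxx gives term 8.

xxnxxxxnxxnxxxxnxxxxnxxnxxxxnxxnxx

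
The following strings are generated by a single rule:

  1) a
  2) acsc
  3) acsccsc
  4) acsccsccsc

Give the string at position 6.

Every step adds csc to the end: s(k+1) = s(k)·csc.
From acsccsccsc, 2 further steps: acsccsccsc → acsccsccsccsc → (answer).

acsccsccsccsccsc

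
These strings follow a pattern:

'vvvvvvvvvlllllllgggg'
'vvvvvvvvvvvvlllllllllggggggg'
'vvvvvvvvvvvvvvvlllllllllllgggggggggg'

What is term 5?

vvvvvvvvvvvvvvvvvvvvvlllllllllllllllgggggggggggggggg

Term n consists of 3n+3 v's, followed by 2n+3 l's, followed by 3n-2 g's, where the shown terms are n = 2, 3, 4.
For term 5, n = 6, so the run lengths are 21, 15, 16.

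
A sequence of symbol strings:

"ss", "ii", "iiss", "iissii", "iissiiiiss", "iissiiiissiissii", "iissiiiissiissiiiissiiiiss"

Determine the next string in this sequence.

This is a Fibonacci-style word recurrence s(k) = s(k−1)·s(k−2): e.g. ii·ss = iiss.
Continuing: iissiiiissiissiiiissiiiiss · iissiiiissiissii gives term 8.

iissiiiissiissiiiissiiiissiissiiiissiissii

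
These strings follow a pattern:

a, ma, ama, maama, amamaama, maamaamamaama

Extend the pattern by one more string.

From term 3 onward, concatenate the second-to-last term with the last: a·ma = ama, ma·ama = maama, …
Continuing: amamaama · maamaamamaama gives term 7.

amamaamamaamaamamaama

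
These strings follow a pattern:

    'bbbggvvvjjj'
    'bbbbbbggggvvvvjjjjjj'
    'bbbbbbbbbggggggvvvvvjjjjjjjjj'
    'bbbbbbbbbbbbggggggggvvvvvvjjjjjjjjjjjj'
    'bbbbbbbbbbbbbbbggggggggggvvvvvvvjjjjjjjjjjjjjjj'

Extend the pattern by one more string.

Reading off run lengths: b runs 3, 6, 9, 12, 15; g runs 2, 4, 6, 8, 10; v runs 3, 4, 5, 6, 7; j runs 3, 6, 9, 12, 15 — each is linear in n (n = 1, 2, …).
For the next term, n = 6, so the run lengths are 18, 12, 8, 18.

bbbbbbbbbbbbbbbbbbggggggggggggvvvvvvvvjjjjjjjjjjjjjjjjjj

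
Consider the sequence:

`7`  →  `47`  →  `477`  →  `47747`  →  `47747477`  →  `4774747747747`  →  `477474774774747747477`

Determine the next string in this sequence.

From term 3 onward, concatenate the last term with the second-to-last: 47·7 = 477, 477·47 = 47747, …
So term 8 is 477474774774747747477·4774747747747.

4774747747747477474774774747747747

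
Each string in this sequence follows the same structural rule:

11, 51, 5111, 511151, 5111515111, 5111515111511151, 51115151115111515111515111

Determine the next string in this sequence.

511151511151115151115151115111515111511151

Each term (from the third on) is the previous term followed by the one before it: term 3 = 51·11 = 5111.
Continuing: 51115151115111515111515111 · 5111515111511151 gives term 8.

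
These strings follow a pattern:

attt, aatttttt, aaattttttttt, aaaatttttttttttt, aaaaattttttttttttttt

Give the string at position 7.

aaaaaaattttttttttttttttttttt

Reading off run lengths: a runs 1, 2, 3, 4, 5; t runs 3, 6, 9, 12, 15 — each is linear in n (n = 1, 2, …).
For term 7, n = 7, so the run lengths are 7, 21.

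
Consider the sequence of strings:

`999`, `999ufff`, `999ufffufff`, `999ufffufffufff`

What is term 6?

999ufffufffufffufffufff

The strings grow by a fixed suffix ufff each time.
From 999ufffufffufff, 2 further steps: 999ufffufffufff → 999ufffufffufffufff → (answer).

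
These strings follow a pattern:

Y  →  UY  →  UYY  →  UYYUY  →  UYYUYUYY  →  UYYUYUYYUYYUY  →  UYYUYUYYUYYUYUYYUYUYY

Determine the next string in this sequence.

UYYUYUYYUYYUYUYYUYUYYUYYUYUYYUYYUY

Each term (from the third on) is the previous term followed by the one before it: term 3 = UY·Y = UYY.
So term 8 is UYYUYUYYUYYUYUYYUYUYY·UYYUYUYYUYYUY.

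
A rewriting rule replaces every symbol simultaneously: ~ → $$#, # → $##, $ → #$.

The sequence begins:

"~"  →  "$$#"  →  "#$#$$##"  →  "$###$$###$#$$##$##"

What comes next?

Applying the rule to each of the 18 symbols of $###$$###$#$$##$## gives the pieces #$ $## $## $## #$ #$ $## $## $## #$ $## #$ #$ $## $## #$ $## $##, which concatenate to the answer.

#$$##$##$###$#$$##$##$###$$###$#$$##$###$$##$##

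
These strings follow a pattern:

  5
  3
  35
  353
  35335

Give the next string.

35335353

Each term (from the third on) is the previous term followed by the one before it: term 3 = 3·5 = 35.
So term 6 is 35335·353.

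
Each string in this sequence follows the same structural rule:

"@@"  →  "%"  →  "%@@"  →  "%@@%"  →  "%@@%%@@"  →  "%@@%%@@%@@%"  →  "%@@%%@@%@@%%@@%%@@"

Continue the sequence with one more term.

%@@%%@@%@@%%@@%%@@%@@%%@@%@@%

From term 3 onward, concatenate the last term with the second-to-last: %·@@ = %@@, %@@·% = %@@%, …
So term 8 is %@@%%@@%@@%%@@%%@@·%@@%%@@%@@%.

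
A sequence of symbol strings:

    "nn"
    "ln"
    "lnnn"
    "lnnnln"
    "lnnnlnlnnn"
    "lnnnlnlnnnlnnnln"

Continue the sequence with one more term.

Each term (from the third on) is the previous term followed by the one before it: term 3 = ln·nn = lnnn.
Continuing: lnnnlnlnnnlnnnln · lnnnlnlnnn gives term 7.

lnnnlnlnnnlnnnlnlnnnlnlnnn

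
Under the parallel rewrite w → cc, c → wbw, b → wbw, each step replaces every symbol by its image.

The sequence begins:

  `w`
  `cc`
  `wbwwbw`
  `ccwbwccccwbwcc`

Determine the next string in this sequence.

Applying the rule to each of the 14 symbols of ccwbwccccwbwcc gives the pieces wbw wbw cc wbw cc wbw wbw wbw wbw cc wbw cc wbw wbw, which concatenate to the answer.

wbwwbwccwbwccwbwwbwwbwwbwccwbwccwbwwbw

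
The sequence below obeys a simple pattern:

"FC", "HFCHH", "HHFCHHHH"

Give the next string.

Each term wraps the previous one in H on the left and HH on the right.
So the next term is H·HHFCHHHH·HH.

HHHFCHHHHHH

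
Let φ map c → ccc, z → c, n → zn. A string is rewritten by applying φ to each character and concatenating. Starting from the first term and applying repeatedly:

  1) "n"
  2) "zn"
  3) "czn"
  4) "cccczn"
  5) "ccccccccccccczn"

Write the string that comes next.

cccccccccccccccccccccccccccccccccccccccczn

Replace each of the 15 characters of ccccccccccccczn in place — ccc ccc ccc ccc ccc ccc ccc ccc ccc ccc ccc ccc ccc c zn — and concatenate.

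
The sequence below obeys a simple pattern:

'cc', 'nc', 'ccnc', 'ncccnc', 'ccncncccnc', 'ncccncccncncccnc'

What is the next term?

Each term (from the third on) is the two preceding terms concatenated in order: term 3 = cc·nc = ccnc.
Continuing: ccncncccnc · ncccncccncncccnc gives term 7.

ccncncccncncccncccncncccnc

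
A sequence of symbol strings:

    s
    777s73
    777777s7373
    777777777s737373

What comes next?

777777777777s73737373

Every step adds 777 to the front and 73 to the end of the previous string.
So the next term is 777·777777777s737373·73.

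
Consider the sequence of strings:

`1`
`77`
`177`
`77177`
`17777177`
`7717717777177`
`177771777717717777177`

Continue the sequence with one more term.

Each term (from the third on) is the two preceding terms concatenated in order: term 3 = 1·77 = 177.
So term 8 is 7717717777177·177771777717717777177.

7717717777177177771777717717777177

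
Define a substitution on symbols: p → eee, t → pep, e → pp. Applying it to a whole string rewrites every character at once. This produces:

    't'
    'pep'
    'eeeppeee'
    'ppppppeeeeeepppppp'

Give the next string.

Applying the rule to each of the 18 symbols of ppppppeeeeeepppppp gives the pieces eee eee eee eee eee eee pp pp pp pp pp pp eee eee eee eee eee eee, which concatenate to the answer.

eeeeeeeeeeeeeeeeeeppppppppppppeeeeeeeeeeeeeeeeee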